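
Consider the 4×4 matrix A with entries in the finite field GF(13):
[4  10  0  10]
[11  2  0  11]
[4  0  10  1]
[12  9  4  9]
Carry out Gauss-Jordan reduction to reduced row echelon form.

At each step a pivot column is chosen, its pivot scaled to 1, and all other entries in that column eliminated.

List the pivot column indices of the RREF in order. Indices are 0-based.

pivot columns: 0, 1, 2, 3

pivot(0,0)=4: scale R0 → (1, 9, 0, 9)
  clear (1,0): R1 −= (11)R0 → (0, 7, 0, 3)
  clear (2,0): R2 −= (4)R0 → (0, 3, 10, 4)
  clear (3,0): R3 −= (12)R0 → (0, 5, 4, 5)
pivot(1,1)=7: scale R1 → (0, 1, 0, 6)
  clear (0,1): R0 −= (9)R1 → (1, 0, 0, 7)
  clear (2,1): R2 −= (3)R1 → (0, 0, 10, 12)
  clear (3,1): R3 −= (5)R1 → (0, 0, 4, 1)
pivot(2,2)=10: scale R2 → (0, 0, 1, 9)
  clear (3,2): R3 −= (4)R2 → (0, 0, 0, 4)
pivot(3,3)=4: scale R3 → (0, 0, 0, 1)
  clear (0,3): R0 −= (7)R3 → (1, 0, 0, 0)
  clear (1,3): R1 −= (6)R3 → (0, 1, 0, 0)
  clear (2,3): R2 −= (9)R3 → (0, 0, 1, 0)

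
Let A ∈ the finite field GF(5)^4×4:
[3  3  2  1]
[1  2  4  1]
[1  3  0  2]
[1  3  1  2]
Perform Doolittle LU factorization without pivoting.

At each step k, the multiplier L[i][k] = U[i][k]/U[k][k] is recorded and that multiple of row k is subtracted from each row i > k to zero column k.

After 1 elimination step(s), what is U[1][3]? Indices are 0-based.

[col 0] pivot 3
  R1 -= 2*R0 → (0, 1, 0, 4)  (L[1][0] := 2)
  R2 -= 2*R0 → (0, 2, 1, 0)  (L[2][0] := 2)
  R3 -= 2*R0 → (0, 2, 2, 0)  (L[3][0] := 2)

U[1][3] = 4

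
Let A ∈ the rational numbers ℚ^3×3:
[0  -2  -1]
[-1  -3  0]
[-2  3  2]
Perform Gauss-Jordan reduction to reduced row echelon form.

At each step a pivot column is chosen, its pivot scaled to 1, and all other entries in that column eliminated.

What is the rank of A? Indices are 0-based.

rank = 3

step 1: exchange rows 0,1
step 1: normalize row 0 (÷-1) = (1, 3, 0)
  row 2: subtract -2×row0 = (0, 9, 2)
step 2: normalize row 1 (÷-2) = (0, 1, 1/2)
  row 0: subtract 3×row1 = (1, 0, -3/2)
  row 2: subtract 9×row1 = (0, 0, -5/2)
step 3: normalize row 2 (÷-5/2) = (0, 0, 1)
  row 0: subtract -3/2×row2 = (1, 0, 0)
  row 1: subtract 1/2×row2 = (0, 1, 0)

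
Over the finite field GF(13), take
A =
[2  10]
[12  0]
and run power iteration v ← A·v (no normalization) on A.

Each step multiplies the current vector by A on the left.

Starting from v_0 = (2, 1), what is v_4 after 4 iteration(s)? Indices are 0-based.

v_4 = (10, 7)

v_0 = (2, 1).
v_1 = A·v_0 = (1, 11).
v_2 = A·v_1 = (8, 12).
v_3 = A·v_2 = (6, 5).
v_4 = A·v_3 = (10, 7).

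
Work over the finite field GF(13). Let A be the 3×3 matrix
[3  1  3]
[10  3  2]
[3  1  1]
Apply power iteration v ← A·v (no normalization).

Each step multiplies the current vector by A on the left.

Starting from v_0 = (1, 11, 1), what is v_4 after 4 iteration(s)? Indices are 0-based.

v_0 = (1, 11, 1).
v_1 = A·v_0 = (4, 6, 2).
v_2 = A·v_1 = (11, 10, 7).
v_3 = A·v_2 = (12, 11, 11).
v_4 = A·v_3 = (2, 6, 6).

v_4 = (2, 6, 6)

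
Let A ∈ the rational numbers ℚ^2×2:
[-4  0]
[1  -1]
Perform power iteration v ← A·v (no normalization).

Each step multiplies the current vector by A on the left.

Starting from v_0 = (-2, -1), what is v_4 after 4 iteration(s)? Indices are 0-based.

v_0 = (-2, -1).
v_1 = A·v_0 = (8, -1).
v_2 = A·v_1 = (-32, 9).
v_3 = A·v_2 = (128, -41).
v_4 = A·v_3 = (-512, 169).

v_4 = (-512, 169)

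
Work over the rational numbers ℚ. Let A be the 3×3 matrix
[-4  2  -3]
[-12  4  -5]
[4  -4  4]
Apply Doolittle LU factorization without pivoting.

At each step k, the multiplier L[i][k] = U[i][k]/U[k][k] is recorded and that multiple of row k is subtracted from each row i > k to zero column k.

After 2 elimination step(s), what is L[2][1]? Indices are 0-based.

L[2][1] = 1

[col 0] pivot -4
  R1 -= 3*R0 → (0, -2, 4)  (L[1][0] := 3)
  R2 -= -1*R0 → (0, -2, 1)  (L[2][0] := -1)
[col 1] pivot -2
  R2 -= 1*R1 → (0, 0, -3)  (L[2][1] := 1)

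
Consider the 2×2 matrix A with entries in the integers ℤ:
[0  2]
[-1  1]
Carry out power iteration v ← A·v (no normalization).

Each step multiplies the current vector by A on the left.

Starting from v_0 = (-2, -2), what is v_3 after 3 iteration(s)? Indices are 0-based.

v_3 = (8, 4)

v_0 = (-2, -2).
v_1 = A·v_0 = (-4, 0).
v_2 = A·v_1 = (0, 4).
v_3 = A·v_2 = (8, 4).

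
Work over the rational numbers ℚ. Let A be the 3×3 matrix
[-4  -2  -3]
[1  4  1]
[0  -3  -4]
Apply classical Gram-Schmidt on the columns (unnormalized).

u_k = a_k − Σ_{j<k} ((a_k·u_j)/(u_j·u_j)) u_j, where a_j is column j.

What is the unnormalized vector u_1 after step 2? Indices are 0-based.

u_1 = (14/17, 56/17, -3)

Step 1: u_0 = a_0 = (-4, 1, 0).
Step 2: u_1 = a_1 − (12/17)·u_0 = (14/17, 56/17, -3).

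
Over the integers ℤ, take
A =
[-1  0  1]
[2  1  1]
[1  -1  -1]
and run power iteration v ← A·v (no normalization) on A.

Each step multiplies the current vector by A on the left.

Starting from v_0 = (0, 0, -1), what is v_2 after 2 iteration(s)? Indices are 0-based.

v_2 = (2, -2, -1)

v_0 = (0, 0, -1).
v_1 = A·v_0 = (-1, -1, 1).
v_2 = A·v_1 = (2, -2, -1).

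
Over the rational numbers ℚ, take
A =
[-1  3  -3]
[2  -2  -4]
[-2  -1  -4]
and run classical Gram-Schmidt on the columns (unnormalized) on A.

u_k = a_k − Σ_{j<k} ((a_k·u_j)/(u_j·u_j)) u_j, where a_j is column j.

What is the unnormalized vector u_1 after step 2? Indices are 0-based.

Step 1: u_0 = a_0 = (-1, 2, -2).
Step 2: u_1 = a_1 − (-5/9)·u_0 = (22/9, -8/9, -19/9).

u_1 = (22/9, -8/9, -19/9)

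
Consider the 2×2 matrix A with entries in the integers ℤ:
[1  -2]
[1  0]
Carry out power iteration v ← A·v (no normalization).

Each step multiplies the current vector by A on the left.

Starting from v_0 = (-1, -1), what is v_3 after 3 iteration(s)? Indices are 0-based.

v_3 = (1, 3)

v_0 = (-1, -1).
v_1 = A·v_0 = (1, -1).
v_2 = A·v_1 = (3, 1).
v_3 = A·v_2 = (1, 3).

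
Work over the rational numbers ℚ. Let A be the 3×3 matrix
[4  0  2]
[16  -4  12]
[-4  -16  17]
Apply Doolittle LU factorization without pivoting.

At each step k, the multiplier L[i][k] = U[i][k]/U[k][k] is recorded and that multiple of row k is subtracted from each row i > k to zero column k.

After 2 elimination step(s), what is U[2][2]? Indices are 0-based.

Step 1: pivot at (0,0) is 4.
  row1 ← row1 − (4)·row0  ⇒  L[1][0]=4, U row1=(0, -4, 4)
  row2 ← row2 − (-1)·row0  ⇒  L[2][0]=-1, U row2=(0, -16, 19)
Step 2: pivot at (1,1) is -4.
  row2 ← row2 − (4)·row1  ⇒  L[2][1]=4, U row2=(0, 0, 3)

U[2][2] = 3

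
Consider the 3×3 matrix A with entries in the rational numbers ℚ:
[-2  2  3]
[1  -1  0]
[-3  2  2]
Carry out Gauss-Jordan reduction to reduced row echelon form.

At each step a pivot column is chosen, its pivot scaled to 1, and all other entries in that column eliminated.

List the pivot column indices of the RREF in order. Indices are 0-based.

step 1: normalize row 0 (÷-2) = (1, -1, -3/2)
  row 1: subtract 1×row0 = (0, 0, 3/2)
  row 2: subtract -3×row0 = (0, -1, -5/2)
step 2: exchange rows 1,2
step 2: normalize row 1 (÷-1) = (0, 1, 5/2)
  row 0: subtract -1×row1 = (1, 0, 1)
step 3: normalize row 2 (÷3/2) = (0, 0, 1)
  row 0: subtract 1×row2 = (1, 0, 0)
  row 1: subtract 5/2×row2 = (0, 1, 0)

pivot columns: 0, 1, 2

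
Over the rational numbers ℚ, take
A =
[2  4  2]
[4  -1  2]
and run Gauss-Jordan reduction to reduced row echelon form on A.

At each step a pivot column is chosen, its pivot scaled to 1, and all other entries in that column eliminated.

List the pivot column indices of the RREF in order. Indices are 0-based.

[1] R0 /= 2  ⇒  (1, 2, 1)
     R1 -= 4·R0  ⇒  (0, -9, -2)
[2] R1 /= -9  ⇒  (0, 1, 2/9)
     R0 -= 2·R1  ⇒  (1, 0, 5/9)

pivot columns: 0, 1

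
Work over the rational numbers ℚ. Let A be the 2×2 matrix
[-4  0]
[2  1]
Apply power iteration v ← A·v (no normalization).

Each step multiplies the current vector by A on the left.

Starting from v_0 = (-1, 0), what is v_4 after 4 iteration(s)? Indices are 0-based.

v_4 = (-256, 102)

v_0 = (-1, 0).
v_1 = A·v_0 = (4, -2).
v_2 = A·v_1 = (-16, 6).
v_3 = A·v_2 = (64, -26).
v_4 = A·v_3 = (-256, 102).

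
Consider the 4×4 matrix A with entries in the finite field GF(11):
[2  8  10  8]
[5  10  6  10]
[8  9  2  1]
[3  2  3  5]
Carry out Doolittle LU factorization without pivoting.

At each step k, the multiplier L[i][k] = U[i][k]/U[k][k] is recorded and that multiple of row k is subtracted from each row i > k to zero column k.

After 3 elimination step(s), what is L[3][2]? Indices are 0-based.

k=0: U[0][0]=2
  eliminate (1,0): mult=8, new row 1: (0, 1, 3, 1); set L[1][0]=8
  eliminate (2,0): mult=4, new row 2: (0, 10, 6, 2); set L[2][0]=4
  eliminate (3,0): mult=7, new row 3: (0, 1, 10, 4); set L[3][0]=7
k=1: U[1][1]=1
  eliminate (2,1): mult=10, new row 2: (0, 0, 9, 3); set L[2][1]=10
  eliminate (3,1): mult=1, new row 3: (0, 0, 7, 3); set L[3][1]=1
k=2: U[2][2]=9
  eliminate (3,2): mult=2, new row 3: (0, 0, 0, 8); set L[3][2]=2

L[3][2] = 2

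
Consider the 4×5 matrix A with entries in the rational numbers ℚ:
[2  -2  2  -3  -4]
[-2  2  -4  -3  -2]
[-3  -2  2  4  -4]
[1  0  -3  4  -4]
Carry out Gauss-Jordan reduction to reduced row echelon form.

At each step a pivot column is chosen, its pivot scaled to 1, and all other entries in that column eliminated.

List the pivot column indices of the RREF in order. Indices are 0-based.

[1] R0 /= 2  ⇒  (1, -1, 1, -3/2, -2)
     R1 -= -2·R0  ⇒  (0, 0, -2, -6, -6)
     R2 -= -3·R0  ⇒  (0, -5, 5, -1/2, -10)
     R3 -= 1·R0  ⇒  (0, 1, -4, 11/2, -2)
[2] R1 <-> R2
[2] R1 /= -5  ⇒  (0, 1, -1, 1/10, 2)
     R0 -= -1·R1  ⇒  (1, 0, 0, -7/5, 0)
     R3 -= 1·R1  ⇒  (0, 0, -3, 27/5, -4)
[3] R2 /= -2  ⇒  (0, 0, 1, 3, 3)
     R1 -= -1·R2  ⇒  (0, 1, 0, 31/10, 5)
     R3 -= -3·R2  ⇒  (0, 0, 0, 72/5, 5)
[4] R3 /= 72/5  ⇒  (0, 0, 0, 1, 25/72)
     R0 -= -7/5·R3  ⇒  (1, 0, 0, 0, 35/72)
     R1 -= 31/10·R3  ⇒  (0, 1, 0, 0, 565/144)
     R2 -= 3·R3  ⇒  (0, 0, 1, 0, 47/24)

pivot columns: 0, 1, 2, 3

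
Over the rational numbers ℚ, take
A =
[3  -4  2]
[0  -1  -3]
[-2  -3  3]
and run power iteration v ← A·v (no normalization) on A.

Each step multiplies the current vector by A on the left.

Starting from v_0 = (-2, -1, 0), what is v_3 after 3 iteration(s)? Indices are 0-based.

v_3 = (144, -44, 124)

v_0 = (-2, -1, 0).
v_1 = A·v_0 = (-2, 1, 7).
v_2 = A·v_1 = (4, -22, 22).
v_3 = A·v_2 = (144, -44, 124).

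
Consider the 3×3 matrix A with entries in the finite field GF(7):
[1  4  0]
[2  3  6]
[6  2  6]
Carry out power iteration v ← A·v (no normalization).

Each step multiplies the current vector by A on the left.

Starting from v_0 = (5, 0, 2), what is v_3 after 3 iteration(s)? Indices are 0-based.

v_0 = (5, 0, 2).
v_1 = A·v_0 = (5, 1, 0).
v_2 = A·v_1 = (2, 6, 4).
v_3 = A·v_2 = (5, 4, 6).

v_3 = (5, 4, 6)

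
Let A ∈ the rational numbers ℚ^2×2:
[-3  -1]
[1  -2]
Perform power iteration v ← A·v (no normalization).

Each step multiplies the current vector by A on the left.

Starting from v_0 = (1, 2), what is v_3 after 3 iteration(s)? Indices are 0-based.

v_0 = (1, 2).
v_1 = A·v_0 = (-5, -3).
v_2 = A·v_1 = (18, 1).
v_3 = A·v_2 = (-55, 16).

v_3 = (-55, 16)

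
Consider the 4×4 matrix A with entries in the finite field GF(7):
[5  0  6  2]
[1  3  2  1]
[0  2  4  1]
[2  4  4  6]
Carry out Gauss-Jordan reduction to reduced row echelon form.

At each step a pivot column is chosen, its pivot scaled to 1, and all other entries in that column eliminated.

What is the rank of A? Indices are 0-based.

step 1: normalize row 0 (÷5) = (1, 0, 4, 6)
  row 1: subtract 1×row0 = (0, 3, 5, 2)
  row 3: subtract 2×row0 = (0, 4, 3, 1)
step 2: normalize row 1 (÷3) = (0, 1, 4, 3)
  row 2: subtract 2×row1 = (0, 0, 3, 2)
  row 3: subtract 4×row1 = (0, 0, 1, 3)
step 3: normalize row 2 (÷3) = (0, 0, 1, 3)
  row 0: subtract 4×row2 = (1, 0, 0, 1)
  row 1: subtract 4×row2 = (0, 1, 0, 5)
  row 3: subtract 1×row2 = (0, 0, 0, 0)
skip col 3 (zero from row 3)

rank = 3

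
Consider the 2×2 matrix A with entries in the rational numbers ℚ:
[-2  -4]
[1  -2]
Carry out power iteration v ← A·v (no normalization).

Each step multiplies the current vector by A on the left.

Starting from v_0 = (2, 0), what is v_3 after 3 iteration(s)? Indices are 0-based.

v_0 = (2, 0).
v_1 = A·v_0 = (-4, 2).
v_2 = A·v_1 = (0, -8).
v_3 = A·v_2 = (32, 16).

v_3 = (32, 16)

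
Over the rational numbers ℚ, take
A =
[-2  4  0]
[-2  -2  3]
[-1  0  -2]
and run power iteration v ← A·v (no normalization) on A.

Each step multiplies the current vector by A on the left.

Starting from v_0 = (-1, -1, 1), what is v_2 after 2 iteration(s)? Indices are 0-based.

v_2 = (32, -13, 4)

v_0 = (-1, -1, 1).
v_1 = A·v_0 = (-2, 7, -1).
v_2 = A·v_1 = (32, -13, 4).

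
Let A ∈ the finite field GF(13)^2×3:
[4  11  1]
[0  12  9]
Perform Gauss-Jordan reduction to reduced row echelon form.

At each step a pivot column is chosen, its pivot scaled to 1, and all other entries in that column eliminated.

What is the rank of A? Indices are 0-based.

rank = 2

[1] R0 /= 4  ⇒  (1, 6, 10)
[2] R1 /= 12  ⇒  (0, 1, 4)
     R0 -= 6·R1  ⇒  (1, 0, 12)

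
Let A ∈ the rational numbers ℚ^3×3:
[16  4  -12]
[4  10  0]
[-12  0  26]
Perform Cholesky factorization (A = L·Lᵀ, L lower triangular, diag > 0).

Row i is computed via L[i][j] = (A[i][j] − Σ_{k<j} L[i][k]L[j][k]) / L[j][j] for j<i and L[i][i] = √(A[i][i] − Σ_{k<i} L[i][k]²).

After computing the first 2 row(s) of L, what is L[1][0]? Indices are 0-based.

Step 1: L[0][0] = √(16) = 4.
  L[1][0] = (4) / L[0][0] = 1.
Step 2: L[1][1] = √(9) = 3.

L[1][0] = 1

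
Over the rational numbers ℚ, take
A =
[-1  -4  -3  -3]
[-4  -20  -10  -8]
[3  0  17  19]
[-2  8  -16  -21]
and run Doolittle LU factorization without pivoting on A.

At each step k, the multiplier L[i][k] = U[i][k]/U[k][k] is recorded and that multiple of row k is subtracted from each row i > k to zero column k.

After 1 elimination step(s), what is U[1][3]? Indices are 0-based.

U[1][3] = 4

Step 1: pivot at (0,0) is -1.
  row1 ← row1 − (4)·row0  ⇒  L[1][0]=4, U row1=(0, -4, 2, 4)
  row2 ← row2 − (-3)·row0  ⇒  L[2][0]=-3, U row2=(0, -12, 8, 10)
  row3 ← row3 − (2)·row0  ⇒  L[3][0]=2, U row3=(0, 16, -10, -15)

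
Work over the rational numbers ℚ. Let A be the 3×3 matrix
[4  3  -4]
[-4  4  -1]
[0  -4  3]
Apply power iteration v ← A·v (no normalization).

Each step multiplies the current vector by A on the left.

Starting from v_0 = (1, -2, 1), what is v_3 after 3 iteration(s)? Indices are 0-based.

v_3 = (-885, 187, 411)

v_0 = (1, -2, 1).
v_1 = A·v_0 = (-6, -13, 11).
v_2 = A·v_1 = (-107, -39, 85).
v_3 = A·v_2 = (-885, 187, 411).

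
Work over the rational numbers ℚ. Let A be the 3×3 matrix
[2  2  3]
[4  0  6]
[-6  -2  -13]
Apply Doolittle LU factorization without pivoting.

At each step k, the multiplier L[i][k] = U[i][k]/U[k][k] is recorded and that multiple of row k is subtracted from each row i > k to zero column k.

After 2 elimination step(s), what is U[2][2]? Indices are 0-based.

[col 0] pivot 2
  R1 -= 2*R0 → (0, -4, 0)  (L[1][0] := 2)
  R2 -= -3*R0 → (0, 4, -4)  (L[2][0] := -3)
[col 1] pivot -4
  R2 -= -1*R1 → (0, 0, -4)  (L[2][1] := -1)

U[2][2] = -4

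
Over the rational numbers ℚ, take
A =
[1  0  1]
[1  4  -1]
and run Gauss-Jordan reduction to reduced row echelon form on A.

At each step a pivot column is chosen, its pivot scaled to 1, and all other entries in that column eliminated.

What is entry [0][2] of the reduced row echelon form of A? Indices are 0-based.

M[0][2] = 1

step 1: normalize row 0 (÷1) = (1, 0, 1)
  row 1: subtract 1×row0 = (0, 4, -2)
step 2: normalize row 1 (÷4) = (0, 1, -1/2)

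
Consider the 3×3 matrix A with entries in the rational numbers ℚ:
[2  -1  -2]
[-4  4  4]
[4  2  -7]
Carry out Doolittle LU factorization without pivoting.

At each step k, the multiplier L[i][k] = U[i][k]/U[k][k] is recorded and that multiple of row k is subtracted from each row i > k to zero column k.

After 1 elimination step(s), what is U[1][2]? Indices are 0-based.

U[1][2] = 0

Step 1: pivot at (0,0) is 2.
  row1 ← row1 − (-2)·row0  ⇒  L[1][0]=-2, U row1=(0, 2, 0)
  row2 ← row2 − (2)·row0  ⇒  L[2][0]=2, U row2=(0, 4, -3)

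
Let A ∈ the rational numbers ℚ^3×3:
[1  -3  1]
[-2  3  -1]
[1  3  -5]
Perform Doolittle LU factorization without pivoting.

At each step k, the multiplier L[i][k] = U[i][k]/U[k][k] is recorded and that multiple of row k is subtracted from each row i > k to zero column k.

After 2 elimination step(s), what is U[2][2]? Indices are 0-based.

k=0: U[0][0]=1
  eliminate (1,0): mult=-2, new row 1: (0, -3, 1); set L[1][0]=-2
  eliminate (2,0): mult=1, new row 2: (0, 6, -6); set L[2][0]=1
k=1: U[1][1]=-3
  eliminate (2,1): mult=-2, new row 2: (0, 0, -4); set L[2][1]=-2

U[2][2] = -4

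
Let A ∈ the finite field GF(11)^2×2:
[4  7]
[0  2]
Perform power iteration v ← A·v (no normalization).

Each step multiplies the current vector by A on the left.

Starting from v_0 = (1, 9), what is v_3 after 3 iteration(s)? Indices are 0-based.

v_3 = (2, 6)

v_0 = (1, 9).
v_1 = A·v_0 = (1, 7).
v_2 = A·v_1 = (9, 3).
v_3 = A·v_2 = (2, 6).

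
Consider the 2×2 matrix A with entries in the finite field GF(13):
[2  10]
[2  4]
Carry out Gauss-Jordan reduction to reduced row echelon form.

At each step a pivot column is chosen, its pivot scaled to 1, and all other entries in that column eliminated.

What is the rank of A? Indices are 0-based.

[1] R0 /= 2  ⇒  (1, 5)
     R1 -= 2·R0  ⇒  (0, 7)
[2] R1 /= 7  ⇒  (0, 1)
     R0 -= 5·R1  ⇒  (1, 0)

rank = 2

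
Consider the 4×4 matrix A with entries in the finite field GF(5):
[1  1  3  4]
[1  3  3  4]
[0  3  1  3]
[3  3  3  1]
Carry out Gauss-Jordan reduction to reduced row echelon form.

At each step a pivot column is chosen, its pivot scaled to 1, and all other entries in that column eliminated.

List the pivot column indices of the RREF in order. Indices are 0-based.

pivot columns: 0, 1, 2, 3

pivot(0,0)=1: scale R0 → (1, 1, 3, 4)
  clear (1,0): R1 −= (1)R0 → (0, 2, 0, 0)
  clear (3,0): R3 −= (3)R0 → (0, 0, 4, 4)
pivot(1,1)=2: scale R1 → (0, 1, 0, 0)
  clear (0,1): R0 −= (1)R1 → (1, 0, 3, 4)
  clear (2,1): R2 −= (3)R1 → (0, 0, 1, 3)
pivot(2,2)=1: scale R2 → (0, 0, 1, 3)
  clear (0,2): R0 −= (3)R2 → (1, 0, 0, 0)
  clear (3,2): R3 −= (4)R2 → (0, 0, 0, 2)
pivot(3,3)=2: scale R3 → (0, 0, 0, 1)
  clear (2,3): R2 −= (3)R3 → (0, 0, 1, 0)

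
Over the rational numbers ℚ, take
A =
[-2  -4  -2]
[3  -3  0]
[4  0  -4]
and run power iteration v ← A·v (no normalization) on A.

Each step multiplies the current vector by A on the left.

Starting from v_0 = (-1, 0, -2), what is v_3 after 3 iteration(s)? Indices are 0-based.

v_3 = (-108, -105, -64)

v_0 = (-1, 0, -2).
v_1 = A·v_0 = (6, -3, 4).
v_2 = A·v_1 = (-8, 27, 8).
v_3 = A·v_2 = (-108, -105, -64).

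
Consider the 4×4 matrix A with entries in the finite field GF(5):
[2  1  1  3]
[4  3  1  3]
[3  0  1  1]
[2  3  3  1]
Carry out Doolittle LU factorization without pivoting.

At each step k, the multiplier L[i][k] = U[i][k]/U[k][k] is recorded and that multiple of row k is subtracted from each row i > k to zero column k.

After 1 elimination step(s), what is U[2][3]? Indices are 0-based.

k=0: U[0][0]=2
  eliminate (1,0): mult=2, new row 1: (0, 1, 4, 2); set L[1][0]=2
  eliminate (2,0): mult=4, new row 2: (0, 1, 2, 4); set L[2][0]=4
  eliminate (3,0): mult=1, new row 3: (0, 2, 2, 3); set L[3][0]=1

U[2][3] = 4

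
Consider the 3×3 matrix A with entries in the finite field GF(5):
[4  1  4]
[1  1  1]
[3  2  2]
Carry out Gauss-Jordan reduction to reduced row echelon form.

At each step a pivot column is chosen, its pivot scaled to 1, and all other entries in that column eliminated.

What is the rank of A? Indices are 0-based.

step 1: normalize row 0 (÷4) = (1, 4, 1)
  row 1: subtract 1×row0 = (0, 2, 0)
  row 2: subtract 3×row0 = (0, 0, 4)
step 2: normalize row 1 (÷2) = (0, 1, 0)
  row 0: subtract 4×row1 = (1, 0, 1)
step 3: normalize row 2 (÷4) = (0, 0, 1)
  row 0: subtract 1×row2 = (1, 0, 0)

rank = 3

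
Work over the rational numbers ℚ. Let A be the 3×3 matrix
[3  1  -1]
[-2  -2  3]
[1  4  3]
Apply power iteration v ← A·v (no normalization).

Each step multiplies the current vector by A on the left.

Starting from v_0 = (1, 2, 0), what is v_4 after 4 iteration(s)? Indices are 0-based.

v_0 = (1, 2, 0).
v_1 = A·v_0 = (5, -6, 9).
v_2 = A·v_1 = (0, 29, 8).
v_3 = A·v_2 = (21, -34, 140).
v_4 = A·v_3 = (-111, 446, 305).

v_4 = (-111, 446, 305)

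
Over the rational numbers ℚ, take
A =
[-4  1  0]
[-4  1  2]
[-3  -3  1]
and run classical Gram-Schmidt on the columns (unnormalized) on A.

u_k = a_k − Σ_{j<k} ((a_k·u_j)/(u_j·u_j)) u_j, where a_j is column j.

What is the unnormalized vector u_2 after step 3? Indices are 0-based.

u_2 = (-1, 1, 0)

Step 1: u_0 = a_0 = (-4, -4, -3).
Step 2: u_1 = a_1 − (1/41)·u_0 = (45/41, 45/41, -120/41).
Step 3: u_2 = a_2 − (-11/41)·u_0 − (-1/15)·u_1 = (-1, 1, 0).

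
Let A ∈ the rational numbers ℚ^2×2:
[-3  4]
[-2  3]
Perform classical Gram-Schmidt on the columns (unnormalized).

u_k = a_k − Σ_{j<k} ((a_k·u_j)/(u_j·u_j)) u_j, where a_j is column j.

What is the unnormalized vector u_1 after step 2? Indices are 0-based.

u_1 = (-2/13, 3/13)

Step 1: u_0 = a_0 = (-3, -2).
Step 2: u_1 = a_1 − (-18/13)·u_0 = (-2/13, 3/13).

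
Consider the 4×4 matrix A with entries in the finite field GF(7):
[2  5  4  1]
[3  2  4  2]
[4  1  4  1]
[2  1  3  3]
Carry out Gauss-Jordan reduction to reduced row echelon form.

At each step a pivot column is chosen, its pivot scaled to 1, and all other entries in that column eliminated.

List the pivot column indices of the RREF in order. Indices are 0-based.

step 1: normalize row 0 (÷2) = (1, 6, 2, 4)
  row 1: subtract 3×row0 = (0, 5, 5, 4)
  row 2: subtract 4×row0 = (0, 5, 3, 6)
  row 3: subtract 2×row0 = (0, 3, 6, 2)
step 2: normalize row 1 (÷5) = (0, 1, 1, 5)
  row 0: subtract 6×row1 = (1, 0, 3, 2)
  row 2: subtract 5×row1 = (0, 0, 5, 2)
  row 3: subtract 3×row1 = (0, 0, 3, 1)
step 3: normalize row 2 (÷5) = (0, 0, 1, 6)
  row 0: subtract 3×row2 = (1, 0, 0, 5)
  row 1: subtract 1×row2 = (0, 1, 0, 6)
  row 3: subtract 3×row2 = (0, 0, 0, 4)
step 4: normalize row 3 (÷4) = (0, 0, 0, 1)
  row 0: subtract 5×row3 = (1, 0, 0, 0)
  row 1: subtract 6×row3 = (0, 1, 0, 0)
  row 2: subtract 6×row3 = (0, 0, 1, 0)

pivot columns: 0, 1, 2, 3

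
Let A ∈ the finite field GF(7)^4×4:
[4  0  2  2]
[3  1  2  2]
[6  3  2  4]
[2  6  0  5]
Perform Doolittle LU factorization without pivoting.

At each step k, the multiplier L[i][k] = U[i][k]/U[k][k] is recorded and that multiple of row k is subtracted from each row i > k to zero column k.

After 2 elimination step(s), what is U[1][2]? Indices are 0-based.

k=0: U[0][0]=4
  eliminate (1,0): mult=6, new row 1: (0, 1, 4, 4); set L[1][0]=6
  eliminate (2,0): mult=5, new row 2: (0, 3, 6, 1); set L[2][0]=5
  eliminate (3,0): mult=4, new row 3: (0, 6, 6, 4); set L[3][0]=4
k=1: U[1][1]=1
  eliminate (2,1): mult=3, new row 2: (0, 0, 1, 3); set L[2][1]=3
  eliminate (3,1): mult=6, new row 3: (0, 0, 3, 1); set L[3][1]=6

U[1][2] = 4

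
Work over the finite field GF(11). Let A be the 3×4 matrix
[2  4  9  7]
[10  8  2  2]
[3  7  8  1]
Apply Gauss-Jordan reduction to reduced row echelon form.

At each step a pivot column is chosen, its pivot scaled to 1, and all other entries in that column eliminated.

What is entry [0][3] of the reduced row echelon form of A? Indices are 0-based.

M[0][3] = 2

[1] R0 /= 2  ⇒  (1, 2, 10, 9)
     R1 -= 10·R0  ⇒  (0, 10, 1, 0)
     R2 -= 3·R0  ⇒  (0, 1, 0, 7)
[2] R1 /= 10  ⇒  (0, 1, 10, 0)
     R0 -= 2·R1  ⇒  (1, 0, 1, 9)
     R2 -= 1·R1  ⇒  (0, 0, 1, 7)
[3] R2 /= 1  ⇒  (0, 0, 1, 7)
     R0 -= 1·R2  ⇒  (1, 0, 0, 2)
     R1 -= 10·R2  ⇒  (0, 1, 0, 7)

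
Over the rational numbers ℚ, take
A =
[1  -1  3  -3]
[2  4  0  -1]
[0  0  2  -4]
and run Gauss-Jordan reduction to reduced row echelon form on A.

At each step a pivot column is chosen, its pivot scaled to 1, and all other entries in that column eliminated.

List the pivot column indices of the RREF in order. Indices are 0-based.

pivot(0,0)=1: scale R0 → (1, -1, 3, -3)
  clear (1,0): R1 −= (2)R0 → (0, 6, -6, 5)
pivot(1,1)=6: scale R1 → (0, 1, -1, 5/6)
  clear (0,1): R0 −= (-1)R1 → (1, 0, 2, -13/6)
pivot(2,2)=2: scale R2 → (0, 0, 1, -2)
  clear (0,2): R0 −= (2)R2 → (1, 0, 0, 11/6)
  clear (1,2): R1 −= (-1)R2 → (0, 1, 0, -7/6)

pivot columns: 0, 1, 2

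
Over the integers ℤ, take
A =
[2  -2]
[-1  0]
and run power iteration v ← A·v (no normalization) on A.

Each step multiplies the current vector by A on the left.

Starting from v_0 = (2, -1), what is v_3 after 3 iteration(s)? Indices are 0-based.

v_3 = (44, -16)

v_0 = (2, -1).
v_1 = A·v_0 = (6, -2).
v_2 = A·v_1 = (16, -6).
v_3 = A·v_2 = (44, -16).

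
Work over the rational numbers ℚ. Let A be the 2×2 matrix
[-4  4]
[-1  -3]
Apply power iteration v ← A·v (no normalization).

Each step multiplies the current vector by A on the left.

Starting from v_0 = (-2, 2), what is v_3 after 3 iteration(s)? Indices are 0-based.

v_3 = (304, 92)

v_0 = (-2, 2).
v_1 = A·v_0 = (16, -4).
v_2 = A·v_1 = (-80, -4).
v_3 = A·v_2 = (304, 92).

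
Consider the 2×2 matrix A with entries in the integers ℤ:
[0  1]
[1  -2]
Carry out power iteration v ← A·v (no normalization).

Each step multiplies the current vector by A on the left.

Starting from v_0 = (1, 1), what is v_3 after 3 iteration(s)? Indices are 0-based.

v_0 = (1, 1).
v_1 = A·v_0 = (1, -1).
v_2 = A·v_1 = (-1, 3).
v_3 = A·v_2 = (3, -7).

v_3 = (3, -7)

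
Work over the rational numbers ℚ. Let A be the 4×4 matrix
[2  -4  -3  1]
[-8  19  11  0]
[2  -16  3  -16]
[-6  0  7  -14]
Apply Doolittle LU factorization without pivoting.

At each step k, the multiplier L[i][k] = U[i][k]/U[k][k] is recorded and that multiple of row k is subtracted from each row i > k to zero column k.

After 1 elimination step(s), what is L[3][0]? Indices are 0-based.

L[3][0] = -3

[col 0] pivot 2
  R1 -= -4*R0 → (0, 3, -1, 4)  (L[1][0] := -4)
  R2 -= 1*R0 → (0, -12, 6, -17)  (L[2][0] := 1)
  R3 -= -3*R0 → (0, -12, -2, -11)  (L[3][0] := -3)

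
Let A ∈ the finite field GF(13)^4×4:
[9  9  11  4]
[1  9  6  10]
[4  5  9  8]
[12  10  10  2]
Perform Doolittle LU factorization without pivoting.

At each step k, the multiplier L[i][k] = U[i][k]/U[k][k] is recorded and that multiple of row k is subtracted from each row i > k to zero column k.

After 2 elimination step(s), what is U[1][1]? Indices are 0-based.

Step 1: pivot at (0,0) is 9.
  row1 ← row1 − (3)·row0  ⇒  L[1][0]=3, U row1=(0, 8, 12, 11)
  row2 ← row2 − (12)·row0  ⇒  L[2][0]=12, U row2=(0, 1, 7, 12)
  row3 ← row3 − (10)·row0  ⇒  L[3][0]=10, U row3=(0, 11, 4, 1)
Step 2: pivot at (1,1) is 8.
  row2 ← row2 − (5)·row1  ⇒  L[2][1]=5, U row2=(0, 0, 12, 9)
  row3 ← row3 − (3)·row1  ⇒  L[3][1]=3, U row3=(0, 0, 7, 7)

U[1][1] = 8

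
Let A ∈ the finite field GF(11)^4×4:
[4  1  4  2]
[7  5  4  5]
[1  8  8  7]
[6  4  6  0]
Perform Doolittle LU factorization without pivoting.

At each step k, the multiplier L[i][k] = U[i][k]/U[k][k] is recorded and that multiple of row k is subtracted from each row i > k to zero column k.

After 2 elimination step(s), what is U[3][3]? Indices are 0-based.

U[3][3] = 6

Step 1: pivot at (0,0) is 4.
  row1 ← row1 − (10)·row0  ⇒  L[1][0]=10, U row1=(0, 6, 8, 7)
  row2 ← row2 − (3)·row0  ⇒  L[2][0]=3, U row2=(0, 5, 7, 1)
  row3 ← row3 − (7)·row0  ⇒  L[3][0]=7, U row3=(0, 8, 0, 8)
Step 2: pivot at (1,1) is 6.
  row2 ← row2 − (10)·row1  ⇒  L[2][1]=10, U row2=(0, 0, 4, 8)
  row3 ← row3 − (5)·row1  ⇒  L[3][1]=5, U row3=(0, 0, 4, 6)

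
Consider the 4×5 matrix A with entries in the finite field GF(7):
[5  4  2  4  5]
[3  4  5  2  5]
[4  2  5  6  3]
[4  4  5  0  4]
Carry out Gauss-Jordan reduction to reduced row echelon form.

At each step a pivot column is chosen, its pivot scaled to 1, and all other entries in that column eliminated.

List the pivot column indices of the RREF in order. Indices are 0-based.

pivot columns: 0, 1, 2, 3

step 1: normalize row 0 (÷5) = (1, 5, 6, 5, 1)
  row 1: subtract 3×row0 = (0, 3, 1, 1, 2)
  row 2: subtract 4×row0 = (0, 3, 2, 0, 6)
  row 3: subtract 4×row0 = (0, 5, 2, 1, 0)
step 2: normalize row 1 (÷3) = (0, 1, 5, 5, 3)
  row 0: subtract 5×row1 = (1, 0, 2, 1, 0)
  row 2: subtract 3×row1 = (0, 0, 1, 6, 4)
  row 3: subtract 5×row1 = (0, 0, 5, 4, 6)
step 3: normalize row 2 (÷1) = (0, 0, 1, 6, 4)
  row 0: subtract 2×row2 = (1, 0, 0, 3, 6)
  row 1: subtract 5×row2 = (0, 1, 0, 3, 4)
  row 3: subtract 5×row2 = (0, 0, 0, 2, 0)
step 4: normalize row 3 (÷2) = (0, 0, 0, 1, 0)
  row 0: subtract 3×row3 = (1, 0, 0, 0, 6)
  row 1: subtract 3×row3 = (0, 1, 0, 0, 4)
  row 2: subtract 6×row3 = (0, 0, 1, 0, 4)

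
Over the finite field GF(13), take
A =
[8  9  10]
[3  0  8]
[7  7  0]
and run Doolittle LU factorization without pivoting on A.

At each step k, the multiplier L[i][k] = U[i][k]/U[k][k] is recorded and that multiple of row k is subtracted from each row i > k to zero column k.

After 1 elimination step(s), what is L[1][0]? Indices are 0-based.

L[1][0] = 2

k=0: U[0][0]=8
  eliminate (1,0): mult=2, new row 1: (0, 8, 1); set L[1][0]=2
  eliminate (2,0): mult=9, new row 2: (0, 4, 1); set L[2][0]=9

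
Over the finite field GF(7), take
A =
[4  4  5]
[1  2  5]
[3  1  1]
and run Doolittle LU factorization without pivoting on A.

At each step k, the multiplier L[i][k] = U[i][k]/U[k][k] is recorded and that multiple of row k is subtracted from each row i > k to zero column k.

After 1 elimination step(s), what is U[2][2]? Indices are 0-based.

Step 1: pivot at (0,0) is 4.
  row1 ← row1 − (2)·row0  ⇒  L[1][0]=2, U row1=(0, 1, 2)
  row2 ← row2 − (6)·row0  ⇒  L[2][0]=6, U row2=(0, 5, 6)

U[2][2] = 6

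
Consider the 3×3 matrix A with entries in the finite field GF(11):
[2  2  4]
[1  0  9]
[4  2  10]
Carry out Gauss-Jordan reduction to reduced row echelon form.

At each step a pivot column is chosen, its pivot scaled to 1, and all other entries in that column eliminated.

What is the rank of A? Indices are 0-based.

rank = 3

step 1: normalize row 0 (÷2) = (1, 1, 2)
  row 1: subtract 1×row0 = (0, 10, 7)
  row 2: subtract 4×row0 = (0, 9, 2)
step 2: normalize row 1 (÷10) = (0, 1, 4)
  row 0: subtract 1×row1 = (1, 0, 9)
  row 2: subtract 9×row1 = (0, 0, 10)
step 3: normalize row 2 (÷10) = (0, 0, 1)
  row 0: subtract 9×row2 = (1, 0, 0)
  row 1: subtract 4×row2 = (0, 1, 0)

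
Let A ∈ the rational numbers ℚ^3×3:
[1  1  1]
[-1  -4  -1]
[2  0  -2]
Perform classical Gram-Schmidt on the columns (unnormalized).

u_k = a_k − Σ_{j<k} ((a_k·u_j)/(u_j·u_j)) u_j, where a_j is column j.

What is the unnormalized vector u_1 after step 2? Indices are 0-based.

Step 1: u_0 = a_0 = (1, -1, 2).
Step 2: u_1 = a_1 − (5/6)·u_0 = (1/6, -19/6, -5/3).

u_1 = (1/6, -19/6, -5/3)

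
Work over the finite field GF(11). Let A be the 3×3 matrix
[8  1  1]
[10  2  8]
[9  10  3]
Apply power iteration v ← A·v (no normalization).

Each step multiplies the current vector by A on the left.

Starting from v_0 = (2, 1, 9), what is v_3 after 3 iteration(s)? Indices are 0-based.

v_0 = (2, 1, 9).
v_1 = A·v_0 = (4, 6, 0).
v_2 = A·v_1 = (5, 8, 8).
v_3 = A·v_2 = (1, 9, 6).

v_3 = (1, 9, 6)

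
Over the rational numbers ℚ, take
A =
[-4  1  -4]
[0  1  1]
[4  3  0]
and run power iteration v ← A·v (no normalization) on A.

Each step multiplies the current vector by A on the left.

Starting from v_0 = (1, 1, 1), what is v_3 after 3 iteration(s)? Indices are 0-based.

v_3 = (89, -13, 35)

v_0 = (1, 1, 1).
v_1 = A·v_0 = (-7, 2, 7).
v_2 = A·v_1 = (2, 9, -22).
v_3 = A·v_2 = (89, -13, 35).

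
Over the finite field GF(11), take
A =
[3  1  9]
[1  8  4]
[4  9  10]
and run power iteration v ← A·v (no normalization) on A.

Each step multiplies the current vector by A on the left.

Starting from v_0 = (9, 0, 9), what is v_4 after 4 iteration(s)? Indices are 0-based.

v_4 = (8, 5, 7)

v_0 = (9, 0, 9).
v_1 = A·v_0 = (9, 1, 5).
v_2 = A·v_1 = (7, 4, 7).
v_3 = A·v_2 = (0, 1, 2).
v_4 = A·v_3 = (8, 5, 7).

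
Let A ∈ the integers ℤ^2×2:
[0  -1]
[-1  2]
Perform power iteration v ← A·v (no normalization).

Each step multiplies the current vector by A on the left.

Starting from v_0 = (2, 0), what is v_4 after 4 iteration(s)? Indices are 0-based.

v_0 = (2, 0).
v_1 = A·v_0 = (0, -2).
v_2 = A·v_1 = (2, -4).
v_3 = A·v_2 = (4, -10).
v_4 = A·v_3 = (10, -24).

v_4 = (10, -24)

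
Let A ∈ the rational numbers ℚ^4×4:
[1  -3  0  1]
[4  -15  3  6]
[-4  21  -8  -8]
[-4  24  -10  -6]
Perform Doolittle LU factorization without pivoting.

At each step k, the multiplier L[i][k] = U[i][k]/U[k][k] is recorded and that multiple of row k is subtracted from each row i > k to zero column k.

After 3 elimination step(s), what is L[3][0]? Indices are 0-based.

Step 1: pivot at (0,0) is 1.
  row1 ← row1 − (4)·row0  ⇒  L[1][0]=4, U row1=(0, -3, 3, 2)
  row2 ← row2 − (-4)·row0  ⇒  L[2][0]=-4, U row2=(0, 9, -8, -4)
  row3 ← row3 − (-4)·row0  ⇒  L[3][0]=-4, U row3=(0, 12, -10, -2)
Step 2: pivot at (1,1) is -3.
  row2 ← row2 − (-3)·row1  ⇒  L[2][1]=-3, U row2=(0, 0, 1, 2)
  row3 ← row3 − (-4)·row1  ⇒  L[3][1]=-4, U row3=(0, 0, 2, 6)
Step 3: pivot at (2,2) is 1.
  row3 ← row3 − (2)·row2  ⇒  L[3][2]=2, U row3=(0, 0, 0, 2)

L[3][0] = -4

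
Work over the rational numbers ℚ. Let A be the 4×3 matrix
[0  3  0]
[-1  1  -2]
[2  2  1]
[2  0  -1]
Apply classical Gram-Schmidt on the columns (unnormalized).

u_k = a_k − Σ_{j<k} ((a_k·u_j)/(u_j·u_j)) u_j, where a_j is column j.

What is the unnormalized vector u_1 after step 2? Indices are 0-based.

Step 1: u_0 = a_0 = (0, -1, 2, 2).
Step 2: u_1 = a_1 − (1/3)·u_0 = (3, 4/3, 4/3, -2/3).

u_1 = (3, 4/3, 4/3, -2/3)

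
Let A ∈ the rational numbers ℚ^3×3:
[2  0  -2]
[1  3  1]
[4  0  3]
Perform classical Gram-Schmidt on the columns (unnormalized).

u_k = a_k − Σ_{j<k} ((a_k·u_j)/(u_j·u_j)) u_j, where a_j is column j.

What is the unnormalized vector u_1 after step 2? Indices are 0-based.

u_1 = (-2/7, 20/7, -4/7)

Step 1: u_0 = a_0 = (2, 1, 4).
Step 2: u_1 = a_1 − (1/7)·u_0 = (-2/7, 20/7, -4/7).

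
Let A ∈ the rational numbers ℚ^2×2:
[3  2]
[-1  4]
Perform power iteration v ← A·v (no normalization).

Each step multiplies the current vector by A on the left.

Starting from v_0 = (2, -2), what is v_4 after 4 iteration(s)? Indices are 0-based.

v_0 = (2, -2).
v_1 = A·v_0 = (2, -10).
v_2 = A·v_1 = (-14, -42).
v_3 = A·v_2 = (-126, -154).
v_4 = A·v_3 = (-686, -490).

v_4 = (-686, -490)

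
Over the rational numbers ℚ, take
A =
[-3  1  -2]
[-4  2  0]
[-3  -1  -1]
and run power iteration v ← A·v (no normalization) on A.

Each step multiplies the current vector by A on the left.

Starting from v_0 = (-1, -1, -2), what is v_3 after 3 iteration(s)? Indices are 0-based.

v_3 = (116, 72, 130)

v_0 = (-1, -1, -2).
v_1 = A·v_0 = (6, 2, 6).
v_2 = A·v_1 = (-28, -20, -26).
v_3 = A·v_2 = (116, 72, 130).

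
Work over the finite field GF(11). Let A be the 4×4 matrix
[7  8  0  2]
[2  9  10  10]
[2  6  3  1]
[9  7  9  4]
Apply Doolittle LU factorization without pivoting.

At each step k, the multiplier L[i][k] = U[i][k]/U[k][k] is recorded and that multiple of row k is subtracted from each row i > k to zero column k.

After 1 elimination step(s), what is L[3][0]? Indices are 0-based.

Step 1: pivot at (0,0) is 7.
  row1 ← row1 − (5)·row0  ⇒  L[1][0]=5, U row1=(0, 2, 10, 0)
  row2 ← row2 − (5)·row0  ⇒  L[2][0]=5, U row2=(0, 10, 3, 2)
  row3 ← row3 − (6)·row0  ⇒  L[3][0]=6, U row3=(0, 3, 9, 3)

L[3][0] = 6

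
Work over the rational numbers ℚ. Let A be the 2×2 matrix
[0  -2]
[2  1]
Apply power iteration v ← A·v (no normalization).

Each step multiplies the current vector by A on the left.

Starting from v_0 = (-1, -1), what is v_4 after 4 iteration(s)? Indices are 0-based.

v_4 = (-26, 9)

v_0 = (-1, -1).
v_1 = A·v_0 = (2, -3).
v_2 = A·v_1 = (6, 1).
v_3 = A·v_2 = (-2, 13).
v_4 = A·v_3 = (-26, 9).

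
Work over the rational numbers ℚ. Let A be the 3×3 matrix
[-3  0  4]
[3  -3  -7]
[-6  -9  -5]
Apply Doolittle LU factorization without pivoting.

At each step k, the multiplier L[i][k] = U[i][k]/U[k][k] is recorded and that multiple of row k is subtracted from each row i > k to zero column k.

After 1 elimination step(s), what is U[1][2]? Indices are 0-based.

U[1][2] = -3

k=0: U[0][0]=-3
  eliminate (1,0): mult=-1, new row 1: (0, -3, -3); set L[1][0]=-1
  eliminate (2,0): mult=2, new row 2: (0, -9, -13); set L[2][0]=2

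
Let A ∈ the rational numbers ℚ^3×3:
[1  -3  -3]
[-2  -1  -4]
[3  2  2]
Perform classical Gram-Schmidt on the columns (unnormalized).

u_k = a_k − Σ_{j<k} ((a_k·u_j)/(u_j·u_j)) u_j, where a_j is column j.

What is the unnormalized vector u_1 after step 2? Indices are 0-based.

Step 1: u_0 = a_0 = (1, -2, 3).
Step 2: u_1 = a_1 − (5/14)·u_0 = (-47/14, -2/7, 13/14).

u_1 = (-47/14, -2/7, 13/14)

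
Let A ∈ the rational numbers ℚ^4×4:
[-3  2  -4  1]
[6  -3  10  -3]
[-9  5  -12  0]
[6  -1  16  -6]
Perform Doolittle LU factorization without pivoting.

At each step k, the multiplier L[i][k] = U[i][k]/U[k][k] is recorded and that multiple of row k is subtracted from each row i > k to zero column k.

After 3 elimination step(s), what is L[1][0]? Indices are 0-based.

L[1][0] = -2

[col 0] pivot -3
  R1 -= -2*R0 → (0, 1, 2, -1)  (L[1][0] := -2)
  R2 -= 3*R0 → (0, -1, 0, -3)  (L[2][0] := 3)
  R3 -= -2*R0 → (0, 3, 8, -4)  (L[3][0] := -2)
[col 1] pivot 1
  R2 -= -1*R1 → (0, 0, 2, -4)  (L[2][1] := -1)
  R3 -= 3*R1 → (0, 0, 2, -1)  (L[3][1] := 3)
[col 2] pivot 2
  R3 -= 1*R2 → (0, 0, 0, 3)  (L[3][2] := 1)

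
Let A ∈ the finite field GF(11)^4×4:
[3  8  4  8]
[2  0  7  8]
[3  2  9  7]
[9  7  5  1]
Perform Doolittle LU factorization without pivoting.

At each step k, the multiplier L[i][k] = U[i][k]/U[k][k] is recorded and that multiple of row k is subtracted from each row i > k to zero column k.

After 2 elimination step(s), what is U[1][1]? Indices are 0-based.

U[1][1] = 2

[col 0] pivot 3
  R1 -= 8*R0 → (0, 2, 8, 10)  (L[1][0] := 8)
  R2 -= 1*R0 → (0, 5, 5, 10)  (L[2][0] := 1)
  R3 -= 3*R0 → (0, 5, 4, 10)  (L[3][0] := 3)
[col 1] pivot 2
  R2 -= 8*R1 → (0, 0, 7, 7)  (L[2][1] := 8)
  R3 -= 8*R1 → (0, 0, 6, 7)  (L[3][1] := 8)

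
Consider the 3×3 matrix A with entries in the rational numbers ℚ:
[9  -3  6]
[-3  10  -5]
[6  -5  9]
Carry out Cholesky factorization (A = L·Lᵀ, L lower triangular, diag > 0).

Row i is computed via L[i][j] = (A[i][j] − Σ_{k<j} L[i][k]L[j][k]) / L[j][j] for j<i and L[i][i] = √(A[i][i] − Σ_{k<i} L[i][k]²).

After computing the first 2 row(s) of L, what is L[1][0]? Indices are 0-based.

Step 1: L[0][0] = √(9) = 3.
  L[1][0] = (-3) / L[0][0] = -1.
Step 2: L[1][1] = √(9) = 3.

L[1][0] = -1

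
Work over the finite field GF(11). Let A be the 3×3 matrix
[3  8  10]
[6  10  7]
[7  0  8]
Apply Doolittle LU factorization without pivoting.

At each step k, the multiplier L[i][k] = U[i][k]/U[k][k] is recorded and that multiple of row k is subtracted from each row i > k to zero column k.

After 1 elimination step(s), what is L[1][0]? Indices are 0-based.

Step 1: pivot at (0,0) is 3.
  row1 ← row1 − (2)·row0  ⇒  L[1][0]=2, U row1=(0, 5, 9)
  row2 ← row2 − (6)·row0  ⇒  L[2][0]=6, U row2=(0, 7, 3)

L[1][0] = 2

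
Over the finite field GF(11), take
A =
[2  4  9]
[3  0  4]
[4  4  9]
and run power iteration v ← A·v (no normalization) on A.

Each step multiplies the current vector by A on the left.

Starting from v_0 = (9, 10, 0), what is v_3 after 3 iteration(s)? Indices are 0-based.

v_0 = (9, 10, 0).
v_1 = A·v_0 = (3, 5, 10).
v_2 = A·v_1 = (6, 5, 1).
v_3 = A·v_2 = (8, 0, 9).

v_3 = (8, 0, 9)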